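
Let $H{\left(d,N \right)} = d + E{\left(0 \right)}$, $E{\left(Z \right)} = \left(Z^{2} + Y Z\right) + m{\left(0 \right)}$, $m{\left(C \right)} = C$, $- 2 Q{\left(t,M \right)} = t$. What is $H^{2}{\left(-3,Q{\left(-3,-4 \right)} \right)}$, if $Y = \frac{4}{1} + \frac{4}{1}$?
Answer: $9$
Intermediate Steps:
$Q{\left(t,M \right)} = - \frac{t}{2}$
$Y = 8$ ($Y = 4 \cdot 1 + 4 \cdot 1 = 4 + 4 = 8$)
$E{\left(Z \right)} = Z^{2} + 8 Z$ ($E{\left(Z \right)} = \left(Z^{2} + 8 Z\right) + 0 = Z^{2} + 8 Z$)
$H{\left(d,N \right)} = d$ ($H{\left(d,N \right)} = d + 0 \left(8 + 0\right) = d + 0 \cdot 8 = d + 0 = d$)
$H^{2}{\left(-3,Q{\left(-3,-4 \right)} \right)} = \left(-3\right)^{2} = 9$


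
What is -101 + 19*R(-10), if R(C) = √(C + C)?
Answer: -101 + 38*I*√5 ≈ -101.0 + 84.971*I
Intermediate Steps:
R(C) = √2*√C (R(C) = √(2*C) = √2*√C)
-101 + 19*R(-10) = -101 + 19*(√2*√(-10)) = -101 + 19*(√2*(I*√10)) = -101 + 19*(2*I*√5) = -101 + 38*I*√5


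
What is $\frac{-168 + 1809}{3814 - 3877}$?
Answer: $- \frac{547}{21} \approx -26.048$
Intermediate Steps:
$\frac{-168 + 1809}{3814 - 3877} = \frac{1641}{-63} = 1641 \left(- \frac{1}{63}\right) = - \frac{547}{21}$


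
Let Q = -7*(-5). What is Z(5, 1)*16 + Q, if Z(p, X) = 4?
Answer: 99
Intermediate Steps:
Q = 35
Z(5, 1)*16 + Q = 4*16 + 35 = 64 + 35 = 99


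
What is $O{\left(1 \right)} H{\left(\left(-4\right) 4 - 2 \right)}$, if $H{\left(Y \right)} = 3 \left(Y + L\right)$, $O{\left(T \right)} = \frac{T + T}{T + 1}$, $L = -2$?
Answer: $-60$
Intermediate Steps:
$O{\left(T \right)} = \frac{2 T}{1 + T}$
$H{\left(Y \right)} = -6 + 3 Y$ ($H{\left(Y \right)} = 3 \left(Y - 2\right) = 3 \left(-2 + Y\right) = -6 + 3 Y$)
$O{\left(1 \right)} H{\left(\left(-4\right) 4 - 2 \right)} = 2 \cdot 1 \frac{1}{1 + 1} \left(-6 + 3 \left(\left(-4\right) 4 - 2\right)\right) = 2 \cdot 1 \cdot \frac{1}{2} \left(-6 + 3 \left(-16 - 2\right)\right) = 2 \cdot 1 \cdot \frac{1}{2} \left(-6 + 3 \left(-18\right)\right) = 1 \left(-6 - 54\right) = 1 \left(-60\right) = -60$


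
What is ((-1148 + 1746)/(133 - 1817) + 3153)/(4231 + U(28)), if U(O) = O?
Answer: 2654527/3586078 ≈ 0.74023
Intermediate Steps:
((-1148 + 1746)/(133 - 1817) + 3153)/(4231 + U(28)) = ((-1148 + 1746)/(133 - 1817) + 3153)/(4231 + 28) = (598/(-1684) + 3153)/4259 = (598*(-1/1684) + 3153)*(1/4259) = (-299/842 + 3153)*(1/4259) = (2654527/842)*(1/4259) = 2654527/3586078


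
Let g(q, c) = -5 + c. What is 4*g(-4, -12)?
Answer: -68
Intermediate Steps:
4*g(-4, -12) = 4*(-5 - 12) = 4*(-17) = -68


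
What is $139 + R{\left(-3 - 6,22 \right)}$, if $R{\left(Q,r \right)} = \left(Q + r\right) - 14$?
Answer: $138$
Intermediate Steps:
$R{\left(Q,r \right)} = -14 + Q + r$
$139 + R{\left(-3 - 6,22 \right)} = 139 - 1 = 138$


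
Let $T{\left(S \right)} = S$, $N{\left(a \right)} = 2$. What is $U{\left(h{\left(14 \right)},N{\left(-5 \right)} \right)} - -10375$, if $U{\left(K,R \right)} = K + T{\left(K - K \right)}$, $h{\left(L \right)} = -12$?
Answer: $10363$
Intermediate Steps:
$U{\left(K,R \right)} = K$ ($U{\left(K,R \right)} = K + \left(K - K\right) = K + 0 = K$)
$U{\left(h{\left(14 \right)},N{\left(-5 \right)} \right)} - -10375 = -12 - -10375 = -12 + 10375 = 10363$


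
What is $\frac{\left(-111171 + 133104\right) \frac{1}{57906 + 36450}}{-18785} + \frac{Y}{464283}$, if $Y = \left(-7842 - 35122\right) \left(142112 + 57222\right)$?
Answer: $- \frac{1686647401765691111}{91436794729020} \approx -18446.0$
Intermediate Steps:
$Y = -8564185976$ ($Y = \left(-42964\right) 199334 = -8564185976$)
$\frac{\left(-111171 + 133104\right) \frac{1}{57906 + 36450}}{-18785} + \frac{Y}{464283} = \frac{\left(-111171 + 133104\right) \frac{1}{57906 + 36450}}{-18785} - \frac{8564185976}{464283} = \frac{21933}{94356} \left(- \frac{1}{18785}\right) - \frac{8564185976}{464283} = 21933 \cdot \frac{1}{94356} \left(- \frac{1}{18785}\right) - \frac{8564185976}{464283} = \frac{2437}{10484} \left(- \frac{1}{18785}\right) - \frac{8564185976}{464283} = - \frac{2437}{196941940} - \frac{8564185976}{464283} = - \frac{1686647401765691111}{91436794729020}$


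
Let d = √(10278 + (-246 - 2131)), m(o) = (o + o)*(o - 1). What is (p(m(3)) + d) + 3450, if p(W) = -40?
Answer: 3410 + √7901 ≈ 3498.9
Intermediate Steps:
m(o) = 2*o*(-1 + o) (m(o) = (2*o)*(-1 + o) = 2*o*(-1 + o))
d = √7901 (d = √(10278 - 2377) = √7901 ≈ 88.888)
(p(m(3)) + d) + 3450 = (-40 + √7901) + 3450 = 3410 + √7901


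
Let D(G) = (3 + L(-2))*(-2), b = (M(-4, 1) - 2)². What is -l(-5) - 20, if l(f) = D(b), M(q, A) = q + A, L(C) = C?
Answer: -18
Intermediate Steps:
M(q, A) = A + q
b = 25 (b = ((1 - 4) - 2)² = (-3 - 2)² = (-5)² = 25)
D(G) = -2 (D(G) = (3 - 2)*(-2) = 1*(-2) = -2)
l(f) = -2
-l(-5) - 20 = -1*(-2) - 20 = 2 - 20 = -18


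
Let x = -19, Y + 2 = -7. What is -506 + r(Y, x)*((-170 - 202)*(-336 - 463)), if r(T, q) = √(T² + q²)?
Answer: -506 + 297228*√442 ≈ 6.2484e+6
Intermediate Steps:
Y = -9 (Y = -2 - 7 = -9)
-506 + r(Y, x)*((-170 - 202)*(-336 - 463)) = -506 + √((-9)² + (-19)²)*((-170 - 202)*(-336 - 463)) = -506 + √(81 + 361)*(-372*(-799)) = -506 + √442*297228 = -506 + 297228*√442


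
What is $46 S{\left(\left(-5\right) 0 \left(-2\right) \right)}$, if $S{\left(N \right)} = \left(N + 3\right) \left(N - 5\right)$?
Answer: $-690$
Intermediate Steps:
$S{\left(N \right)} = \left(-5 + N\right) \left(3 + N\right)$ ($S{\left(N \right)} = \left(3 + N\right) \left(-5 + N\right) = \left(-5 + N\right) \left(3 + N\right)$)
$46 S{\left(\left(-5\right) 0 \left(-2\right) \right)} = 46 \left(-15 + \left(\left(-5\right) 0 \left(-2\right)\right)^{2} - 2 \left(-5\right) 0 \left(-2\right)\right) = 46 \left(-15 + \left(0 \left(-2\right)\right)^{2} - 2 \cdot 0 \left(-2\right)\right) = 46 \left(-15 + 0^{2} - 0\right) = 46 \left(-15 + 0 + 0\right) = 46 \left(-15\right) = -690$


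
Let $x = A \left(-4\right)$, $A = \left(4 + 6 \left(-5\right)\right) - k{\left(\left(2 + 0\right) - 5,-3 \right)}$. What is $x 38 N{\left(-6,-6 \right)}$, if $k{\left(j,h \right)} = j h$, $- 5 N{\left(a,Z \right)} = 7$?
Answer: $-7448$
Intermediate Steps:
$N{\left(a,Z \right)} = - \frac{7}{5}$ ($N{\left(a,Z \right)} = \left(- \frac{1}{5}\right) 7 = - \frac{7}{5}$)
$k{\left(j,h \right)} = h j$
$A = -35$ ($A = \left(4 + 6 \left(-5\right)\right) - - 3 \left(\left(2 + 0\right) - 5\right) = \left(4 - 30\right) - - 3 \left(2 - 5\right) = -26 - \left(-3\right) \left(-3\right) = -26 - 9 = -35$)
$x = 140$ ($x = \left(-35\right) \left(-4\right) = 140$)
$x 38 N{\left(-6,-6 \right)} = 140 \cdot 38 \left(- \frac{7}{5}\right) = 5320 \left(- \frac{7}{5}\right) = -7448$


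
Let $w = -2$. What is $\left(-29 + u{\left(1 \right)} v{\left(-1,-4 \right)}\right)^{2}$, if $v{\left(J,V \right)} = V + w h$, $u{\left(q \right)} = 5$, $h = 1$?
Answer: $3481$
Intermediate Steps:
$v{\left(J,V \right)} = -2 + V$ ($v{\left(J,V \right)} = V - 2 = -2 + V$)
$\left(-29 + u{\left(1 \right)} v{\left(-1,-4 \right)}\right)^{2} = \left(-29 + 5 \left(-2 - 4\right)\right)^{2} = \left(-29 + 5 \left(-6\right)\right)^{2} = \left(-29 - 30\right)^{2} = \left(-59\right)^{2} = 3481$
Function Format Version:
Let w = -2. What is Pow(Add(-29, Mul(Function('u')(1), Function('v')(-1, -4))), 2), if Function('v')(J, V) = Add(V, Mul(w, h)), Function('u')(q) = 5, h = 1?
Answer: 3481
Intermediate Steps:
Function('v')(J, V) = Add(-2, V) (Function('v')(J, V) = Add(V, Mul(-2, 1)) = Add(V, -2) = Add(-2, V))
Pow(Add(-29, Mul(Function('u')(1), Function('v')(-1, -4))), 2) = Pow(Add(-29, Mul(5, Add(-2, -4))), 2) = Pow(Add(-29, Mul(5, -6)), 2) = Pow(Add(-29, -30), 2) = Pow(-59, 2) = 3481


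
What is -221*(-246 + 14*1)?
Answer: 51272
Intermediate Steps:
-221*(-246 + 14*1) = -221*(-246 + 14) = -221*(-232) = 51272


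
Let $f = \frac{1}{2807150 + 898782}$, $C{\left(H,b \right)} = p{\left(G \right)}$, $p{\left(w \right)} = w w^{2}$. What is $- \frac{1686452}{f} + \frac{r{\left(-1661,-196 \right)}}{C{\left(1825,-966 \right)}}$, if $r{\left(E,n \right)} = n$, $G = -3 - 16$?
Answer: $- \frac{42867902455757580}{6859} \approx -6.2499 \cdot 10^{12}$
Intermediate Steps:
$G = -19$
$p{\left(w \right)} = w^{3}$
$C{\left(H,b \right)} = -6859$ ($C{\left(H,b \right)} = \left(-19\right)^{3} = -6859$)
$f = \frac{1}{3705932} \approx 2.6984 \cdot 10^{-7}$
$- \frac{1686452}{f} + \frac{r{\left(-1661,-196 \right)}}{C{\left(1825,-966 \right)}} = - 1686452 \frac{1}{\frac{1}{3705932}} - \frac{196}{-6859} = \left(-1686452\right) 3705932 - - \frac{196}{6859} = -6249876433264 + \frac{196}{6859} = - \frac{42867902455757580}{6859}$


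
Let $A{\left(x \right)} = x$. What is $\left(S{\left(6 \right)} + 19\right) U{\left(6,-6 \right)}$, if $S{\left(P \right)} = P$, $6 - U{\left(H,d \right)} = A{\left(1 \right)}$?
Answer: $125$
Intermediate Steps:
$U{\left(H,d \right)} = 5$ ($U{\left(H,d \right)} = 6 - 1 = 5$)
$\left(S{\left(6 \right)} + 19\right) U{\left(6,-6 \right)} = \left(6 + 19\right) 5 = 25 \cdot 5 = 125$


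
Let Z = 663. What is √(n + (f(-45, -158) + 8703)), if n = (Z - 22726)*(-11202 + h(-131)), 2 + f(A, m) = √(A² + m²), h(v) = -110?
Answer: √(249585357 + √26989) ≈ 15798.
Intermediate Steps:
f(A, m) = -2 + √(A² + m²)
n = 249576656 (n = (663 - 22726)*(-11202 - 110) = -22063*(-11312) = 249576656)
√(n + (f(-45, -158) + 8703)) = √(249576656 + ((-2 + √((-45)² + (-158)²)) + 8703)) = √(249576656 + ((-2 + √(2025 + 24964)) + 8703)) = √(249576656 + ((-2 + √26989) + 8703)) = √(249576656 + (8701 + √26989)) = √(249585357 + √26989)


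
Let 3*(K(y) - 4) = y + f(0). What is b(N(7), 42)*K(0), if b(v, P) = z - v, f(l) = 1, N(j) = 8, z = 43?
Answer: 455/3 ≈ 151.67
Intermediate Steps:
K(y) = 13/3 + y/3 (K(y) = 4 + (y + 1)/3 = 4 + (1 + y)/3 = 4 + (1/3 + y/3) = 13/3 + y/3)
b(v, P) = 43 - v
b(N(7), 42)*K(0) = (43 - 1*8)*(13/3 + (1/3)*0) = (43 - 8)*(13/3 + 0) = 35*(13/3) = 455/3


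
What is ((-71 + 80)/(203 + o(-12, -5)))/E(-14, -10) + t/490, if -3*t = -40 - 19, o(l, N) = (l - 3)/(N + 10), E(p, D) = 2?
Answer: 3683/58800 ≈ 0.062636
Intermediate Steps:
o(l, N) = (-3 + l)/(10 + N)
t = 59/3 (t = -(-40 - 19)/3 = -⅓*(-59) = 59/3 ≈ 19.667)
((-71 + 80)/(203 + o(-12, -5)))/E(-14, -10) + t/490 = ((-71 + 80)/(203 + (-3 - 12)/(10 - 5)))/2 + (59/3)/490 = (9/(203 - 15/5))*(½) + (59/3)*(1/490) = (9/(203 + (⅕)*(-15)))*(½) + 59/1470 = (9/(203 - 3))*(½) + 59/1470 = (9/200)*(½) + 59/1470 = 9/400 + 59/1470 = 3683/58800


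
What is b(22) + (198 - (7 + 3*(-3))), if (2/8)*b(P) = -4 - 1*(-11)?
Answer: 228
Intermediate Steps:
b(P) = 28 (b(P) = 4*(-4 - 1*(-11)) = 4*(-4 + 11) = 4*7 = 28)
b(22) + (198 - (7 + 3*(-3))) = 28 + (198 - (7 + 3*(-3))) = 28 + (198 - (7 - 9)) = 28 + (198 - 1*(-2)) = 28 + (198 + 2) = 28 + 200 = 228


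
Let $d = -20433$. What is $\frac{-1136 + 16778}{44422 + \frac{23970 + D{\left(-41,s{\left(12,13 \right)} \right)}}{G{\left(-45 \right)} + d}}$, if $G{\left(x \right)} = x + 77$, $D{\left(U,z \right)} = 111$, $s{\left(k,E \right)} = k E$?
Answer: $\frac{13874454}{39401267} \approx 0.35213$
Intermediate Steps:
$s{\left(k,E \right)} = E k$
$G{\left(x \right)} = 77 + x$
$\frac{-1136 + 16778}{44422 + \frac{23970 + D{\left(-41,s{\left(12,13 \right)} \right)}}{G{\left(-45 \right)} + d}} = \frac{-1136 + 16778}{44422 + \frac{23970 + 111}{\left(77 - 45\right) - 20433}} = \frac{15642}{44422 + \frac{24081}{32 - 20433}} = \frac{15642}{44422 + \frac{24081}{-20401}} = \frac{15642}{44422 + 24081 \left(- \frac{1}{20401}\right)} = \frac{15642}{44422 - \frac{1047}{887}} = \frac{15642}{\frac{39401267}{887}} = 15642 \cdot \frac{887}{39401267} = \frac{13874454}{39401267}$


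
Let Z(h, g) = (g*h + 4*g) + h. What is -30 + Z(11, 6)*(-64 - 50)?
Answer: -11544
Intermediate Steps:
Z(h, g) = h + 4*g + g*h (Z(h, g) = (4*g + g*h) + h = h + 4*g + g*h)
-30 + Z(11, 6)*(-64 - 50) = -30 + (11 + 4*6 + 6*11)*(-64 - 50) = -30 + (11 + 24 + 66)*(-114) = -30 + 101*(-114) = -30 - 11514 = -11544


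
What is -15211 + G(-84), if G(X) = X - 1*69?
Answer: -15364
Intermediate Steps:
G(X) = -69 + X (G(X) = X - 69 = -69 + X)
-15211 + G(-84) = -15211 + (-69 - 84) = -15211 - 153 = -15364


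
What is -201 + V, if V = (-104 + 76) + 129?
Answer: -100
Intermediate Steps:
V = 101 (V = -28 + 129 = 101)
-201 + V = -201 + 101 = -100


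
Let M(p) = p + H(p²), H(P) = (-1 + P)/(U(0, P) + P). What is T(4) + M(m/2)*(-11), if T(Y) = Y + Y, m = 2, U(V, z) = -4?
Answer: -3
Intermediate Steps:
H(P) = (-1 + P)/(-4 + P)
T(Y) = 2*Y
M(p) = p + (-1 + p²)/(-4 + p²)
T(4) + M(m/2)*(-11) = 2*4 + ((-1 + (2/2)² + (2/2)*(-4 + (2/2)²))/(-4 + (2/2)²))*(-11) = 8 + ((-1 + (2*(½))² + (2*(½))*(-4 + (2*(½))²))/(-4 + (2*(½))²))*(-11) = 8 + ((-1 + 1² + 1*(-4 + 1²))/(-4 + 1²))*(-11) = 8 + ((-1 + 1 + 1*(-4 + 1))/(-4 + 1))*(-11) = 8 + ((-1 + 1 + 1*(-3))/(-3))*(-11) = 8 - (-1 + 1 - 3)/3*(-11) = 8 - ⅓*(-3)*(-11) = 8 + 1*(-11) = 8 - 11 = -3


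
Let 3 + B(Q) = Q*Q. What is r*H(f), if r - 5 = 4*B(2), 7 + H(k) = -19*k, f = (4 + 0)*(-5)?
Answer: 3357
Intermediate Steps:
f = -20 (f = 4*(-5) = -20)
H(k) = -7 - 19*k
B(Q) = -3 + Q**2 (B(Q) = -3 + Q*Q = -3 + Q**2)
r = 9 (r = 5 + 4*(-3 + 2**2) = 5 + 4*(-3 + 4) = 5 + 4*1 = 5 + 4 = 9)
r*H(f) = 9*(-7 - 19*(-20)) = 9*(-7 + 380) = 9*373 = 3357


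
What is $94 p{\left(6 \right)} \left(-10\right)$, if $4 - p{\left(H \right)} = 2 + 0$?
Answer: $-1880$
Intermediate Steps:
$p{\left(H \right)} = 2$ ($p{\left(H \right)} = 4 - \left(2 + 0\right) = 4 - 2 = 2$)
$94 p{\left(6 \right)} \left(-10\right) = 94 \cdot 2 \left(-10\right) = 188 \left(-10\right) = -1880$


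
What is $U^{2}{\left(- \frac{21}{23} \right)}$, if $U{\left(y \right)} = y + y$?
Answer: $\frac{1764}{529} \approx 3.3346$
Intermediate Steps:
$U{\left(y \right)} = 2 y$
$U^{2}{\left(- \frac{21}{23} \right)} = \left(2 \left(- \frac{21}{23}\right)\right)^{2} = \left(- \frac{42}{23}\right)^{2} = \frac{1764}{529}$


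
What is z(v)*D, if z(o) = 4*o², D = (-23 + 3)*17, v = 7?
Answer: -66640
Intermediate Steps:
D = -340 (D = -20*17 = -340)
z(v)*D = (4*7²)*(-340) = (4*49)*(-340) = 196*(-340) = -66640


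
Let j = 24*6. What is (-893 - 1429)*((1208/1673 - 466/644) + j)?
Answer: -1838001159/5497 ≈ -3.3436e+5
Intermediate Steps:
j = 144
(-893 - 1429)*((1208/1673 - 466/644) + j) = (-893 - 1429)*((1208/1673 - 466/644) + 144) = -2322*((1208*(1/1673) - 466*1/644) + 144) = -2322*((1208/1673 - 233/322) + 144) = -2322*(-17/10994 + 144) = -2322*1583119/10994 = -1838001159/5497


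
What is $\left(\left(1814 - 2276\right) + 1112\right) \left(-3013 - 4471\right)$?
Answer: $-4864600$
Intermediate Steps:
$\left(\left(1814 - 2276\right) + 1112\right) \left(-3013 - 4471\right) = \left(\left(1814 - 2276\right) + 1112\right) \left(-7484\right) = \left(-462 + 1112\right) \left(-7484\right) = 650 \left(-7484\right) = -4864600$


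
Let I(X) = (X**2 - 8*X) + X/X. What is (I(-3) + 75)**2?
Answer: 11881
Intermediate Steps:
I(X) = 1 + X**2 - 8*X (I(X) = (X**2 - 8*X) + 1 = 1 + X**2 - 8*X)
(I(-3) + 75)**2 = ((1 + (-3)**2 - 8*(-3)) + 75)**2 = ((1 + 9 + 24) + 75)**2 = (34 + 75)**2 = 109**2 = 11881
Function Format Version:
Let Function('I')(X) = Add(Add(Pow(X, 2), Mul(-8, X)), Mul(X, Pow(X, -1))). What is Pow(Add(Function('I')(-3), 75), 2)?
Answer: 11881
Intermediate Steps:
Function('I')(X) = Add(1, Pow(X, 2), Mul(-8, X)) (Function('I')(X) = Add(Add(Pow(X, 2), Mul(-8, X)), 1) = Add(1, Pow(X, 2), Mul(-8, X)))
Pow(Add(Function('I')(-3), 75), 2) = Pow(Add(Add(1, Pow(-3, 2), Mul(-8, -3)), 75), 2) = Pow(Add(Add(1, 9, 24), 75), 2) = Pow(Add(34, 75), 2) = Pow(109, 2) = 11881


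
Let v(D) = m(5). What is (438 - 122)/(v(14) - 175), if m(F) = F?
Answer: -158/85 ≈ -1.8588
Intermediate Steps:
v(D) = 5
(438 - 122)/(v(14) - 175) = (438 - 122)/(5 - 175) = 316/(-170) = 316*(-1/170) = -158/85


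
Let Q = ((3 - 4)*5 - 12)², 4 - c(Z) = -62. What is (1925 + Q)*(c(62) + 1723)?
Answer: 3960846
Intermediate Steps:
c(Z) = 66 (c(Z) = 4 - 1*(-62) = 4 + 62 = 66)
Q = 289 (Q = (-1*5 - 12)² = (-5 - 12)² = (-17)² = 289)
(1925 + Q)*(c(62) + 1723) = (1925 + 289)*(66 + 1723) = 2214*1789 = 3960846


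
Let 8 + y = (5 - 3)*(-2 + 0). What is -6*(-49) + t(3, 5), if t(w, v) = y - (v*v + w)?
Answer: 254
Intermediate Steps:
y = -12 (y = -8 + (5 - 3)*(-2 + 0) = -8 + 2*(-2) = -8 - 4 = -12)
t(w, v) = -12 - w - v² (t(w, v) = -12 - (v*v + w) = -12 - (v² + w) = -12 - (w + v²) = -12 + (-w - v²) = -12 - w - v²)
-6*(-49) + t(3, 5) = -6*(-49) + (-12 - 1*3 - 1*5²) = 294 + (-12 - 3 - 1*25) = 294 + (-12 - 3 - 25) = 294 - 40 = 254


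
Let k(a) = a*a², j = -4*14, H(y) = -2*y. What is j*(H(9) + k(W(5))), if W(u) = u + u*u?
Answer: -1510992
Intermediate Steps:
j = -56
W(u) = u + u²
k(a) = a³
j*(H(9) + k(W(5))) = -56*(-2*9 + (5*(1 + 5))³) = -56*(-18 + (5*6)³) = -56*(-18 + 30³) = -56*(-18 + 27000) = -56*26982 = -1510992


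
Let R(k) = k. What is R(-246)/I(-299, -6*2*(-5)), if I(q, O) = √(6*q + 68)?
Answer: 123*I*√1726/863 ≈ 5.9213*I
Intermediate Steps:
I(q, O) = √(68 + 6*q)
R(-246)/I(-299, -6*2*(-5)) = -246/√(68 + 6*(-299)) = -246/√(68 - 1794) = -246*(-I*√1726/1726) = -(-123)*I*√1726/863 = 123*I*√1726/863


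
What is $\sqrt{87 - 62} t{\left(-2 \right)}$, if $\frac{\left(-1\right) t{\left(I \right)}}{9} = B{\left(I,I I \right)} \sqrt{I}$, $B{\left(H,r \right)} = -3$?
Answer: $135 i \sqrt{2} \approx 190.92 i$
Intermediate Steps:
$t{\left(I \right)} = 27 \sqrt{I}$ ($t{\left(I \right)} = - 9 \left(- 3 \sqrt{I}\right) = 27 \sqrt{I}$)
$\sqrt{87 - 62} t{\left(-2 \right)} = \sqrt{87 - 62} \cdot 27 \sqrt{-2} = \sqrt{25} \cdot 27 i \sqrt{2} = 5 \cdot 27 i \sqrt{2} = 135 i \sqrt{2}$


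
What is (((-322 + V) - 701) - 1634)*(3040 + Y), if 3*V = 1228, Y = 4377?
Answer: -50012831/3 ≈ -1.6671e+7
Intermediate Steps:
V = 1228/3 (V = (⅓)*1228 = 1228/3 ≈ 409.33)
(((-322 + V) - 701) - 1634)*(3040 + Y) = (((-322 + 1228/3) - 701) - 1634)*(3040 + 4377) = ((262/3 - 701) - 1634)*7417 = (-1841/3 - 1634)*7417 = -6743/3*7417 = -50012831/3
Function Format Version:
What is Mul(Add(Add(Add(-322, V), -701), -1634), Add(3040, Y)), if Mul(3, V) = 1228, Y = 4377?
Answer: Rational(-50012831, 3) ≈ -1.6671e+7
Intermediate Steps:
V = Rational(1228, 3) (V = Mul(Rational(1, 3), 1228) = Rational(1228, 3) ≈ 409.33)
Mul(Add(Add(Add(-322, V), -701), -1634), Add(3040, Y)) = Mul(Add(Add(Add(-322, Rational(1228, 3)), -701), -1634), Add(3040, 4377)) = Mul(Add(Add(Rational(262, 3), -701), -1634), 7417) = Mul(Add(Rational(-1841, 3), -1634), 7417) = Mul(Rational(-6743, 3), 7417) = Rational(-50012831, 3)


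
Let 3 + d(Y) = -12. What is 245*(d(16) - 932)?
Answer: -232015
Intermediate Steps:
d(Y) = -15 (d(Y) = -3 - 12 = -15)
245*(d(16) - 932) = 245*(-15 - 932) = 245*(-947) = -232015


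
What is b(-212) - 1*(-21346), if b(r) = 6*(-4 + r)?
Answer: 20050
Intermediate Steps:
b(r) = -24 + 6*r
b(-212) - 1*(-21346) = (-24 + 6*(-212)) - 1*(-21346) = (-24 - 1272) + 21346 = -1296 + 21346 = 20050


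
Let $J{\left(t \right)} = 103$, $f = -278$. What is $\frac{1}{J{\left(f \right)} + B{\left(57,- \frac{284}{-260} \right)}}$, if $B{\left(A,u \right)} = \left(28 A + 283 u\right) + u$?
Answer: $\frac{65}{130599} \approx 0.00049771$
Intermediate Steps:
$B{\left(A,u \right)} = 28 A + 284 u$
$\frac{1}{J{\left(f \right)} + B{\left(57,- \frac{284}{-260} \right)}} = \frac{1}{103 + \left(28 \cdot 57 + 284 \left(- \frac{284}{-260}\right)\right)} = \frac{1}{103 + \left(1596 + 284 \left(\left(-284\right) \left(- \frac{1}{260}\right)\right)\right)} = \frac{1}{103 + \left(1596 + 284 \cdot \frac{71}{65}\right)} = \frac{1}{103 + \left(1596 + \frac{20164}{65}\right)} = \frac{1}{103 + \frac{123904}{65}} = \frac{1}{\frac{130599}{65}} = \frac{65}{130599}$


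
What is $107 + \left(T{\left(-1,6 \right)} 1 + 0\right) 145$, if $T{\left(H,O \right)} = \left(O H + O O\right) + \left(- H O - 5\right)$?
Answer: $4602$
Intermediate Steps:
$T{\left(H,O \right)} = -5 + O^{2}$ ($T{\left(H,O \right)} = \left(H O + O^{2}\right) - \left(5 + H O\right) = \left(O^{2} + H O\right) - \left(5 + H O\right) = -5 + O^{2}$)
$107 + \left(T{\left(-1,6 \right)} 1 + 0\right) 145 = 107 + \left(\left(-5 + 6^{2}\right) 1 + 0\right) 145 = 107 + \left(\left(-5 + 36\right) 1 + 0\right) 145 = 107 + \left(31 \cdot 1 + 0\right) 145 = 107 + \left(31 + 0\right) 145 = 107 + 31 \cdot 145 = 107 + 4495 = 4602$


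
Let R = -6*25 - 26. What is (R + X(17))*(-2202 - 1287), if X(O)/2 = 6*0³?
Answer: 614064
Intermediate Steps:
R = -176 (R = -150 - 26 = -176)
X(O) = 0 (X(O) = 2*(6*0³) = 2*(6*0) = 2*0 = 0)
(R + X(17))*(-2202 - 1287) = (-176 + 0)*(-2202 - 1287) = -176*(-3489) = 614064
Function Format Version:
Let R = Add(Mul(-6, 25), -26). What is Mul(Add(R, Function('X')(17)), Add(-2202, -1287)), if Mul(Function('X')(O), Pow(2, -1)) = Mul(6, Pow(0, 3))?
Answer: 614064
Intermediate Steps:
R = -176 (R = Add(-150, -26) = -176)
Function('X')(O) = 0 (Function('X')(O) = Mul(2, Mul(6, Pow(0, 3))) = Mul(2, Mul(6, 0)) = Mul(2, 0) = 0)
Mul(Add(R, Function('X')(17)), Add(-2202, -1287)) = Mul(Add(-176, 0), Add(-2202, -1287)) = Mul(-176, -3489) = 614064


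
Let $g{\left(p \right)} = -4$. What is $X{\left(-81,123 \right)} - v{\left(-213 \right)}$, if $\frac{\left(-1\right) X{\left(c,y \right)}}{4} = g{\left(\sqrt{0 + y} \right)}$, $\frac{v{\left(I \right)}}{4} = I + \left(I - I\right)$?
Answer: $868$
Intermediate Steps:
$v{\left(I \right)} = 4 I$ ($v{\left(I \right)} = 4 \left(I + \left(I - I\right)\right) = 4 \left(I + 0\right) = 4 I$)
$X{\left(c,y \right)} = 16$ ($X{\left(c,y \right)} = \left(-4\right) \left(-4\right) = 16$)
$X{\left(-81,123 \right)} - v{\left(-213 \right)} = 16 - 4 \left(-213\right) = 16 - -852 = 16 + 852 = 868$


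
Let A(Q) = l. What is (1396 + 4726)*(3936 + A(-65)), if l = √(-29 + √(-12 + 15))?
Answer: 24096192 + 6122*√(-29 + √3) ≈ 2.4096e+7 + 31968.0*I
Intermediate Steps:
l = √(-29 + √3) ≈ 5.2219*I
A(Q) = √(-29 + √3)
(1396 + 4726)*(3936 + A(-65)) = (1396 + 4726)*(3936 + √(-29 + √3)) = 6122*(3936 + √(-29 + √3)) = 24096192 + 6122*√(-29 + √3)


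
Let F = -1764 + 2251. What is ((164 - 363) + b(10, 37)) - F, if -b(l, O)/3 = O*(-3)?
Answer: -353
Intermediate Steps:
b(l, O) = 9*O (b(l, O) = -3*O*(-3) = -(-9)*O = 9*O)
F = 487
((164 - 363) + b(10, 37)) - F = ((164 - 363) + 9*37) - 1*487 = (-199 + 333) - 487 = 134 - 487 = -353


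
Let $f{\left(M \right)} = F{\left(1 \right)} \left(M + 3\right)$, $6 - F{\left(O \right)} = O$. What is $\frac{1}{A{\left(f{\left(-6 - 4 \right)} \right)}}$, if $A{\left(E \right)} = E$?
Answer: $- \frac{1}{35} \approx -0.028571$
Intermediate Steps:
$F{\left(O \right)} = 6 - O$
$f{\left(M \right)} = 15 + 5 M$ ($f{\left(M \right)} = \left(6 - 1\right) \left(M + 3\right) = \left(6 - 1\right) \left(3 + M\right) = 5 \left(3 + M\right) = 15 + 5 M$)
$\frac{1}{A{\left(f{\left(-6 - 4 \right)} \right)}} = \frac{1}{15 + 5 \left(-6 - 4\right)} = \frac{1}{15 + 5 \left(-10\right)} = \frac{1}{15 - 50} = \frac{1}{-35} = - \frac{1}{35}$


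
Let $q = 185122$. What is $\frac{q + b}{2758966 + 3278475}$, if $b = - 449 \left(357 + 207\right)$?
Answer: $- \frac{68114}{6037441} \approx -0.011282$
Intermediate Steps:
$b = -253236$ ($b = \left(-449\right) 564 = -253236$)
$\frac{q + b}{2758966 + 3278475} = \frac{185122 - 253236}{2758966 + 3278475} = - \frac{68114}{6037441}$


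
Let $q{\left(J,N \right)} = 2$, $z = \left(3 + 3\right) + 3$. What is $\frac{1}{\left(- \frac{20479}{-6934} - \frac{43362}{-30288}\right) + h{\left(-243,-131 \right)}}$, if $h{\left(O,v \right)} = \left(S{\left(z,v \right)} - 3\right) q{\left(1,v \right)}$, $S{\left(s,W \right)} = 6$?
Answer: $\frac{17501416}{181753501} \approx 0.096292$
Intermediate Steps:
$z = 9$ ($z = 6 + 3 = 9$)
$h{\left(O,v \right)} = 6$ ($h{\left(O,v \right)} = \left(6 - 3\right) 2 = 3 \cdot 2 = 6$)
$\frac{1}{\left(- \frac{20479}{-6934} - \frac{43362}{-30288}\right) + h{\left(-243,-131 \right)}} = \frac{1}{\left(- \frac{20479}{-6934} - \frac{43362}{-30288}\right) + 6} = \frac{1}{\left(\left(-20479\right) \left(- \frac{1}{6934}\right) - - \frac{7227}{5048}\right) + 6} = \frac{1}{\left(\frac{20479}{6934} + \frac{7227}{5048}\right) + 6} = \frac{1}{\frac{76745005}{17501416} + 6} = \frac{1}{\frac{181753501}{17501416}} = \frac{17501416}{181753501}$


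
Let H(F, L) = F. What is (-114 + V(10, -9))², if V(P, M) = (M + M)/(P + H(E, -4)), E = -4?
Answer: 13689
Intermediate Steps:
V(P, M) = 2*M/(-4 + P) (V(P, M) = (M + M)/(P - 4) = (2*M)/(-4 + P) = 2*M/(-4 + P))
(-114 + V(10, -9))² = (-114 + 2*(-9)/(-4 + 10))² = (-114 + 2*(-9)/6)² = (-114 + 2*(-9)*(⅙))² = (-114 - 3)² = (-117)² = 13689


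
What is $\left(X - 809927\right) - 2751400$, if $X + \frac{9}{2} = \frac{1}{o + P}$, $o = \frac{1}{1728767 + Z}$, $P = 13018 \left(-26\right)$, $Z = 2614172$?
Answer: $- \frac{10469929113331457891}{2939891754902} \approx -3.5613 \cdot 10^{6}$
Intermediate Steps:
$P = -338468$
$o = \frac{1}{4342939}$ ($o = \frac{1}{1728767 + 2614172} = \frac{1}{4342939} \approx 2.3026 \cdot 10^{-7}$)
$X = - \frac{13229521582937}{2939891754902}$ ($X = - \frac{9}{2} + \frac{1}{\frac{1}{4342939} - 338468} = - \frac{9}{2} + \frac{1}{- \frac{1469945877451}{4342939}} = - \frac{9}{2} - \frac{4342939}{1469945877451} = - \frac{13229521582937}{2939891754902} \approx -4.5$)
$\left(X - 809927\right) - 2751400 = \left(- \frac{13229521582937}{2939891754902} - 809927\right) - 2751400 = - \frac{2381110938894095091}{2939891754902} - 2751400 = - \frac{10469929113331457891}{2939891754902}$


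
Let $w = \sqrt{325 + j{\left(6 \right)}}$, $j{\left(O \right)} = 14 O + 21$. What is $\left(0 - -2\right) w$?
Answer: $2 \sqrt{430} \approx 41.473$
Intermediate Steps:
$j{\left(O \right)} = 21 + 14 O$
$w = \sqrt{430}$ ($w = \sqrt{325 + \left(21 + 14 \cdot 6\right)} = \sqrt{325 + \left(21 + 84\right)} = \sqrt{325 + 105} = \sqrt{430} \approx 20.736$)
$\left(0 - -2\right) w = \left(0 - -2\right) \sqrt{430} = \left(0 + 2\right) \sqrt{430} = 2 \sqrt{430}$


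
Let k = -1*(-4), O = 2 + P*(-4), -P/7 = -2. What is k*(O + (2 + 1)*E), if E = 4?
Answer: -168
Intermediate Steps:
P = 14 (P = -7*(-2) = 14)
O = -54 (O = 2 + 14*(-4) = 2 - 56 = -54)
k = 4
k*(O + (2 + 1)*E) = 4*(-54 + (2 + 1)*4) = 4*(-54 + 3*4) = 4*(-54 + 12) = 4*(-42) = -168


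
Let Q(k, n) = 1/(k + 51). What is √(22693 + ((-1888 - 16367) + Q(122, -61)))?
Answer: 5*√5313003/173 ≈ 66.618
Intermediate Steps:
Q(k, n) = 1/(51 + k)
√(22693 + ((-1888 - 16367) + Q(122, -61))) = √(22693 + ((-1888 - 16367) + 1/(51 + 122))) = √(22693 + (-18255 + 1/173)) = √(22693 - 3158114/173) = √(767775/173) = 5*√5313003/173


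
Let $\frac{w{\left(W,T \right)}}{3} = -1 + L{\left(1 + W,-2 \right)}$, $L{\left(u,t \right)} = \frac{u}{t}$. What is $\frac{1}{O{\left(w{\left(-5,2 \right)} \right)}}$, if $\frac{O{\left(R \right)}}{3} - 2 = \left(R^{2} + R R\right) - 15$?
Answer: $\frac{1}{15} \approx 0.066667$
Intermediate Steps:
$w{\left(W,T \right)} = - \frac{9}{2} - \frac{3 W}{2}$ ($w{\left(W,T \right)} = 3 \left(-1 + \frac{1 + W}{-2}\right) = 3 \left(-1 + \left(1 + W\right) \left(- \frac{1}{2}\right)\right) = 3 \left(-1 - \left(\frac{1}{2} + \frac{W}{2}\right)\right) = 3 \left(- \frac{3}{2} - \frac{W}{2}\right) = - \frac{9}{2} - \frac{3 W}{2}$)
$O{\left(R \right)} = -39 + 6 R^{2}$ ($O{\left(R \right)} = 6 + 3 \left(\left(R^{2} + R R\right) - 15\right) = 6 + 3 \left(\left(R^{2} + R^{2}\right) - 15\right) = 6 + 3 \left(2 R^{2} - 15\right) = 6 + 3 \left(-15 + 2 R^{2}\right) = 6 + \left(-45 + 6 R^{2}\right) = -39 + 6 R^{2}$)
$\frac{1}{O{\left(w{\left(-5,2 \right)} \right)}} = \frac{1}{-39 + 6 \left(- \frac{9}{2} - - \frac{15}{2}\right)^{2}} = \frac{1}{-39 + 6 \left(- \frac{9}{2} + \frac{15}{2}\right)^{2}} = \frac{1}{-39 + 6 \cdot 3^{2}} = \frac{1}{-39 + 6 \cdot 9} = \frac{1}{-39 + 54} = \frac{1}{15}$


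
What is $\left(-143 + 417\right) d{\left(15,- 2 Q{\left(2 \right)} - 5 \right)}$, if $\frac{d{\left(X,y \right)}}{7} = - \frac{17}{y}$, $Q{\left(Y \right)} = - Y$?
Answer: $32606$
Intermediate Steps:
$d{\left(X,y \right)} = - \frac{119}{y}$ ($d{\left(X,y \right)} = 7 \left(- \frac{17}{y}\right) = - \frac{119}{y}$)
$\left(-143 + 417\right) d{\left(15,- 2 Q{\left(2 \right)} - 5 \right)} = \left(-143 + 417\right) \left(- \frac{119}{- 2 \left(\left(-1\right) 2\right) - 5}\right) = 274 \left(- \frac{119}{\left(-2\right) \left(-2\right) - 5}\right) = 274 \left(- \frac{119}{4 - 5}\right) = 274 \left(- \frac{119}{-1}\right) = 274 \left(\left(-119\right) \left(-1\right)\right) = 274 \cdot 119 = 32606$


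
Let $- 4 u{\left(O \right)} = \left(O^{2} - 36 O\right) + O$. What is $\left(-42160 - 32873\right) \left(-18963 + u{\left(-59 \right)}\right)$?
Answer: $\frac{3053768067}{2} \approx 1.5269 \cdot 10^{9}$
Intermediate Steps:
$u{\left(O \right)} = - \frac{O^{2}}{4} + \frac{35 O}{4}$ ($u{\left(O \right)} = - \frac{\left(O^{2} - 36 O\right) + O}{4} = - \frac{O^{2} - 35 O}{4} = - \frac{O^{2}}{4} + \frac{35 O}{4}$)
$\left(-42160 - 32873\right) \left(-18963 + u{\left(-59 \right)}\right) = \left(-42160 - 32873\right) \left(-18963 + \frac{1}{4} \left(-59\right) \left(35 - -59\right)\right) = - 75033 \left(-18963 + \frac{1}{4} \left(-59\right) \left(35 + 59\right)\right) = - 75033 \left(-18963 + \frac{1}{4} \left(-59\right) 94\right) = - 75033 \left(-18963 - \frac{2773}{2}\right) = \left(-75033\right) \left(- \frac{40699}{2}\right) = \frac{3053768067}{2}$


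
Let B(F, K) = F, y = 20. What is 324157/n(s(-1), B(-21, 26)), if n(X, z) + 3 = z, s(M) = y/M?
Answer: -324157/24 ≈ -13507.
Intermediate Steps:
s(M) = 20/M
n(X, z) = -3 + z
324157/n(s(-1), B(-21, 26)) = 324157/(-3 - 21) = 324157/(-24) = 324157*(-1/24) = -324157/24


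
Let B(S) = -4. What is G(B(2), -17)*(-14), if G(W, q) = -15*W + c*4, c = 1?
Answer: -896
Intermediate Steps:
G(W, q) = 4 - 15*W (G(W, q) = -15*W + 1*4 = -15*W + 4 = 4 - 15*W)
G(B(2), -17)*(-14) = (4 - 15*(-4))*(-14) = (4 + 60)*(-14) = 64*(-14) = -896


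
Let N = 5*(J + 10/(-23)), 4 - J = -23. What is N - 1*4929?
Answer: -110312/23 ≈ -4796.2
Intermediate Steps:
J = 27 (J = 4 - 1*(-23) = 4 + 23 = 27)
N = 3055/23 (N = 5*(27 + 10/(-23)) = 5*(27 + 10*(-1/23)) = 5*(27 - 10/23) = 5*(611/23) = 3055/23 ≈ 132.83)
N - 1*4929 = 3055/23 - 1*4929 = 3055/23 - 4929 = -110312/23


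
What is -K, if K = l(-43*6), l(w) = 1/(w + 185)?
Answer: 1/73 ≈ 0.013699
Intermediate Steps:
l(w) = 1/(185 + w)
K = -1/73 (K = 1/(185 - 43*6) = 1/(185 - 258) = 1/(-73) = -1/73 ≈ -0.013699)
-K = -1*(-1/73) = 1/73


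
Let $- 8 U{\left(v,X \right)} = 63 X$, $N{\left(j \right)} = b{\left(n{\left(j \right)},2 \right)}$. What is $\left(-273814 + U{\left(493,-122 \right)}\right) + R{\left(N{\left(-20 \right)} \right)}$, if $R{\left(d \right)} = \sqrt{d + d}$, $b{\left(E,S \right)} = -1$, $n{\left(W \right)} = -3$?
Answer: $- \frac{1091413}{4} + i \sqrt{2} \approx -2.7285 \cdot 10^{5} + 1.4142 i$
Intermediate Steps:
$N{\left(j \right)} = -1$
$R{\left(d \right)} = \sqrt{2} \sqrt{d}$ ($R{\left(d \right)} = \sqrt{2 d} = \sqrt{2} \sqrt{d}$)
$U{\left(v,X \right)} = - \frac{63 X}{8}$
$\left(-273814 + U{\left(493,-122 \right)}\right) + R{\left(N{\left(-20 \right)} \right)} = \left(-273814 - - \frac{3843}{4}\right) + \sqrt{2} \sqrt{-1} = \left(-273814 + \frac{3843}{4}\right) + \sqrt{2} i = - \frac{1091413}{4} + i \sqrt{2}$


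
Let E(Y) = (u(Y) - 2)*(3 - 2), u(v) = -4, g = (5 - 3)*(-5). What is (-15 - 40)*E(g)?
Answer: 330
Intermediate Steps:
g = -10 (g = 2*(-5) = -10)
E(Y) = -6 (E(Y) = (-4 - 2)*(3 - 2) = -6*1 = -6)
(-15 - 40)*E(g) = (-15 - 40)*(-6) = -55*(-6) = 330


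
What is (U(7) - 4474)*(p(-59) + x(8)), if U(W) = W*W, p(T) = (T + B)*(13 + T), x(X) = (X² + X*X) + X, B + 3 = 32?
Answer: -6708300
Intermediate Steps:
B = 29 (B = -3 + 32 = 29)
x(X) = X + 2*X² (x(X) = (X² + X²) + X = 2*X² + X = X + 2*X²)
p(T) = (13 + T)*(29 + T) (p(T) = (T + 29)*(13 + T) = (29 + T)*(13 + T) = (13 + T)*(29 + T))
U(W) = W²
(U(7) - 4474)*(p(-59) + x(8)) = (7² - 4474)*((377 + (-59)² + 42*(-59)) + 8*(1 + 2*8)) = (49 - 4474)*((377 + 3481 - 2478) + 8*(1 + 16)) = -4425*(1380 + 8*17) = -4425*(1380 + 136) = -4425*1516 = -6708300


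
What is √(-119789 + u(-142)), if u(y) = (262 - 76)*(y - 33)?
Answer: 11*I*√1259 ≈ 390.31*I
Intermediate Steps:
u(y) = -6138 + 186*y (u(y) = 186*(-33 + y) = -6138 + 186*y)
√(-119789 + u(-142)) = √(-119789 + (-6138 + 186*(-142))) = √(-119789 + (-6138 - 26412)) = √(-119789 - 32550) = √(-152339) = 11*I*√1259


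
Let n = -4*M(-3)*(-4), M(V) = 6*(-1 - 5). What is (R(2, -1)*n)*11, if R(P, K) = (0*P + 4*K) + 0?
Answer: 25344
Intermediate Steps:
M(V) = -36 (M(V) = 6*(-6) = -36)
R(P, K) = 4*K (R(P, K) = (0 + 4*K) + 0 = 4*K + 0 = 4*K)
n = -576 (n = -4*(-36)*(-4) = 144*(-4) = -576)
(R(2, -1)*n)*11 = ((4*(-1))*(-576))*11 = -4*(-576)*11 = 2304*11 = 25344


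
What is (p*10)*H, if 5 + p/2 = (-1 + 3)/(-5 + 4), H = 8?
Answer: -1120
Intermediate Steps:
p = -14 (p = -10 + 2*((-1 + 3)/(-5 + 4)) = -10 + 2*(2/(-1)) = -10 + 2*(2*(-1)) = -10 + 2*(-2) = -10 - 4 = -14)
(p*10)*H = -14*10*8 = -140*8 = -1120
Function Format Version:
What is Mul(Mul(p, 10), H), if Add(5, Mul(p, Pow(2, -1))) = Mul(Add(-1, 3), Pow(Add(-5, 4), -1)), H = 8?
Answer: -1120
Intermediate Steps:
p = -14 (p = Add(-10, Mul(2, Mul(Add(-1, 3), Pow(Add(-5, 4), -1)))) = Add(-10, Mul(2, Mul(2, Pow(-1, -1)))) = Add(-10, Mul(2, Mul(2, -1))) = Add(-10, Mul(2, -2)) = Add(-10, -4) = -14)
Mul(Mul(p, 10), H) = Mul(Mul(-14, 10), 8) = Mul(-140, 8) = -1120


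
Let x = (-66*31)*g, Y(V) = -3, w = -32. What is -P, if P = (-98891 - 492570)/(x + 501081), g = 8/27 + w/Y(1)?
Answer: 5323149/4307857 ≈ 1.2357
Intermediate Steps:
g = 296/27 (g = 8/27 - 32/(-3) = 8*(1/27) - 32*(-1/3) = 8/27 + 32/3 = 296/27 ≈ 10.963)
x = -201872/9 (x = -66*31*(296/27) = -2046*296/27 = -201872/9 ≈ -22430.)
P = -5323149/4307857 (P = (-98891 - 492570)/(-201872/9 + 501081) = -591461/4307857/9 = -591461*9/4307857 = -5323149/4307857 ≈ -1.2357)
-P = -1*(-5323149/4307857) = 5323149/4307857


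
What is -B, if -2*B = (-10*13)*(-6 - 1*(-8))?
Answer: -130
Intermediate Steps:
B = 130 (B = -(-10*13)*(-6 - 1*(-8))/2 = -(-65)*(-6 + 8) = -(-65)*2 = -1/2*(-260) = 130)
-B = -1*130 = -130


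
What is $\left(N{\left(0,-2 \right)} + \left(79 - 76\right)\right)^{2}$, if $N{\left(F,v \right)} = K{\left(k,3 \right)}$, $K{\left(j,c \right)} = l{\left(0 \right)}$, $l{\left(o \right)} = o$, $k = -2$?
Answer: $9$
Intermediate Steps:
$K{\left(j,c \right)} = 0$
$N{\left(F,v \right)} = 0$
$\left(N{\left(0,-2 \right)} + \left(79 - 76\right)\right)^{2} = \left(0 + \left(79 - 76\right)\right)^{2} = \left(0 + 3\right)^{2} = 3^{2} = 9$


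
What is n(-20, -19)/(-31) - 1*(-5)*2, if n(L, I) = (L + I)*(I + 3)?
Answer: -314/31 ≈ -10.129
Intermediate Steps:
n(L, I) = (3 + I)*(I + L) (n(L, I) = (I + L)*(3 + I) = (3 + I)*(I + L))
n(-20, -19)/(-31) - 1*(-5)*2 = ((-19)² + 3*(-19) + 3*(-20) - 19*(-20))/(-31) - 1*(-5)*2 = (361 - 57 - 60 + 380)*(-1/31) - (-5)*2 = 624*(-1/31) - 1*(-10) = -624/31 + 10 = -314/31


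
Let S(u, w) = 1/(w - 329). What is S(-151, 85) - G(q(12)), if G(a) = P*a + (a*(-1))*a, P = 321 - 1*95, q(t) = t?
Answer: -626593/244 ≈ -2568.0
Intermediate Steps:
P = 226 (P = 321 - 95 = 226)
S(u, w) = 1/(-329 + w)
G(a) = -a² + 226*a (G(a) = 226*a + (a*(-1))*a = 226*a + (-a)*a = 226*a - a² = -a² + 226*a)
S(-151, 85) - G(q(12)) = 1/(-329 + 85) - 12*(226 - 1*12) = 1/(-244) - 12*(226 - 12) = -1/244 - 12*214 = -1/244 - 1*2568 = -1/244 - 2568 = -626593/244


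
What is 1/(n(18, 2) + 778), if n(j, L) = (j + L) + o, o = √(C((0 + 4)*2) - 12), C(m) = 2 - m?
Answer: 133/106137 - I*√2/212274 ≈ 0.0012531 - 6.6622e-6*I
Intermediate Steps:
o = 3*I*√2 (o = √((2 - (0 + 4)*2) - 12) = √((2 - 4*2) - 12) = √((2 - 1*8) - 12) = √((2 - 8) - 12) = √(-6 - 12) = √(-18) = 3*I*√2 ≈ 4.2426*I)
n(j, L) = L + j + 3*I*√2 (n(j, L) = (j + L) + 3*I*√2 = (L + j) + 3*I*√2 = L + j + 3*I*√2)
1/(n(18, 2) + 778) = 1/((2 + 18 + 3*I*√2) + 778) = 1/((20 + 3*I*√2) + 778) = 1/(798 + 3*I*√2)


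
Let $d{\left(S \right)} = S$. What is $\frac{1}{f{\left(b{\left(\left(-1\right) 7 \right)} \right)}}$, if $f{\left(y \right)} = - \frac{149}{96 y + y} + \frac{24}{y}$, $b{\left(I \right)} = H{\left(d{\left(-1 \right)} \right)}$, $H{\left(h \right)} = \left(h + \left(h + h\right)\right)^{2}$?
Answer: $\frac{873}{2179} \approx 0.40064$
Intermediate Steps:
$H{\left(h \right)} = 9 h^{2}$ ($H{\left(h \right)} = \left(h + 2 h\right)^{2} = \left(3 h\right)^{2} = 9 h^{2}$)
$b{\left(I \right)} = 9$ ($b{\left(I \right)} = 9 \left(-1\right)^{2} = 9 \cdot 1 = 9$)
$f{\left(y \right)} = \frac{2179}{97 y}$ ($f{\left(y \right)} = - \frac{149}{97 y} + \frac{24}{y} = \frac{2179}{97 y}$)
$\frac{1}{f{\left(b{\left(\left(-1\right) 7 \right)} \right)}} = \frac{1}{\frac{2179}{97} \cdot \frac{1}{9}} = \frac{1}{\frac{2179}{873}} = \frac{873}{2179}$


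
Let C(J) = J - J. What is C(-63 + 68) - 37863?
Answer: -37863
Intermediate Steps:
C(J) = 0
C(-63 + 68) - 37863 = 0 - 37863 = -37863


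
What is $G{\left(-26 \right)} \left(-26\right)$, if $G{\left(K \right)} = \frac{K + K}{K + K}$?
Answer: $-26$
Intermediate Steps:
$G{\left(K \right)} = 1$ ($G{\left(K \right)} = \frac{2 K}{2 K} = 2 K \frac{1}{2 K} = 1$)
$G{\left(-26 \right)} \left(-26\right) = 1 \left(-26\right) = -26$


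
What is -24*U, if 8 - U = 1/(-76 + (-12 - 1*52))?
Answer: -6726/35 ≈ -192.17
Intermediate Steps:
U = 1121/140 (U = 8 - 1/(-76 + (-12 - 1*52)) = 8 - 1/(-76 + (-12 - 52)) = 8 - 1/(-76 - 64) = 8 - 1/(-140) = 8 - 1*(-1/140) = 8 + 1/140 = 1121/140 ≈ 8.0071)
-24*U = -24*1121/140 = -6726/35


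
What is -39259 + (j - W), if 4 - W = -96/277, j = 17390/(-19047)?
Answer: -207158979539/5276019 ≈ -39264.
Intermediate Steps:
j = -17390/19047 (j = 17390*(-1/19047) = -17390/19047 ≈ -0.91300)
W = 1204/277 (W = 4 - (-3)*32/277 = 4 - 1*(-96/277) = 4 + 96/277 = 1204/277 ≈ 4.3466)
-39259 + (j - W) = -39259 + (-17390/19047 - 1*1204/277) = -39259 + (-17390/19047 - 1204/277) = -39259 - 27749618/5276019 = -207158979539/5276019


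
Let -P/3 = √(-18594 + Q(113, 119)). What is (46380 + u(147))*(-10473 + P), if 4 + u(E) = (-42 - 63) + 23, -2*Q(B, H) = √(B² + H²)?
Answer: -484837062 - 69441*I*√(74376 + 2*√26930) ≈ -4.8484e+8 - 1.898e+7*I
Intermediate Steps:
Q(B, H) = -√(B² + H²)/2
P = -3*√(-18594 - √26930/2) (P = -3*√(-18594 - √(113² + 119²)/2) = -3*√(-18594 - √(12769 + 14161)/2) = -3*√(-18594 - √26930/2) ≈ -409.98*I)
u(E) = -86 (u(E) = -4 + ((-42 - 63) + 23) = -4 + (-105 + 23) = -4 - 82 = -86)
(46380 + u(147))*(-10473 + P) = (46380 - 86)*(-10473 - 3*I*√(74376 + 2*√26930)/2) = 46294*(-10473 - 3*I*√(74376 + 2*√26930)/2) = -484837062 - 69441*I*√(74376 + 2*√26930)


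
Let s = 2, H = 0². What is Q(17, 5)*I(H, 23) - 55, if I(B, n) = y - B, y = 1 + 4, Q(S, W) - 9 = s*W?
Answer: 40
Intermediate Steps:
H = 0
Q(S, W) = 9 + 2*W
y = 5
I(B, n) = 5 - B
Q(17, 5)*I(H, 23) - 55 = (9 + 2*5)*(5 - 1*0) - 55 = (9 + 10)*(5 + 0) - 55 = 19*5 - 55 = 95 - 55 = 40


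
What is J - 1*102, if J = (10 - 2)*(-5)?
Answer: -142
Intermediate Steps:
J = -40 (J = 8*(-5) = -40)
J - 1*102 = -40 - 1*102 = -40 - 102 = -142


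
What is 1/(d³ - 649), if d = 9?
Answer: 1/80 ≈ 0.012500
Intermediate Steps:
1/(d³ - 649) = 1/(9³ - 649) = 1/(729 - 649) = 1/80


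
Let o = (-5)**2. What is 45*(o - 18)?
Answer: 315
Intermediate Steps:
o = 25
45*(o - 18) = 45*(25 - 18) = 45*7 = 315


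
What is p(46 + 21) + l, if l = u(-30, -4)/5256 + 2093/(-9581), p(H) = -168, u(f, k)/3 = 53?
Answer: -217168643/1291224 ≈ -168.19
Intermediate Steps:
u(f, k) = 159 (u(f, k) = 3*53 = 159)
l = -243011/1291224 (l = 159/5256 + 2093/(-9581) = 159*(1/5256) + 2093*(-1/9581) = 53/1752 - 161/737 = -243011/1291224 ≈ -0.18820)
p(46 + 21) + l = -168 - 243011/1291224 = -217168643/1291224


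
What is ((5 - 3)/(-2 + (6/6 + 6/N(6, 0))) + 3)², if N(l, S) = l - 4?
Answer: 16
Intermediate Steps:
N(l, S) = -4 + l
((5 - 3)/(-2 + (6/6 + 6/N(6, 0))) + 3)² = ((5 - 3)/(-2 + (6/6 + 6/(-4 + 6))) + 3)² = (2/(-2 + (6*(⅙) + 6/2)) + 3)² = (2/(-2 + (1 + 6*(½))) + 3)² = (2/(-2 + (1 + 3)) + 3)² = (2/(-2 + 4) + 3)² = (2/2 + 3)² = (2*(½) + 3)² = (1 + 3)² = 4² = 16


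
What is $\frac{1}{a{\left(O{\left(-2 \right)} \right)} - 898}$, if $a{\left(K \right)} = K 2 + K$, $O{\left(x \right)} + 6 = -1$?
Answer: $- \frac{1}{919} \approx -0.0010881$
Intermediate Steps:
$O{\left(x \right)} = -7$ ($O{\left(x \right)} = -6 - 1 = -7$)
$a{\left(K \right)} = 3 K$ ($a{\left(K \right)} = 2 K + K = 3 K$)
$\frac{1}{a{\left(O{\left(-2 \right)} \right)} - 898} = \frac{1}{3 \left(-7\right) - 898} = \frac{1}{-21 - 898} = \frac{1}{-919} = - \frac{1}{919}$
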